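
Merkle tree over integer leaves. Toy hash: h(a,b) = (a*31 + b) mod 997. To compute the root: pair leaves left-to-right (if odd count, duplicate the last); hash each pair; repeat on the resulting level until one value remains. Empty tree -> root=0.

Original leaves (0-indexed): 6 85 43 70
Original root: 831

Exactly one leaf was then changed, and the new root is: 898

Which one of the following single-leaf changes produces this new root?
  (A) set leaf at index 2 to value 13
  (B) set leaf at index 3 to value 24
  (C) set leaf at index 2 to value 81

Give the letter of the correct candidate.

Answer: A

Derivation:
Original leaves: [6, 85, 43, 70]
Target new root: 898
Try each candidate change and compute the resulting root:
Candidate A: set leaf[2] = 13 -> leaves = [6, 85, 13, 70]
  L0: [6, 85, 13, 70]
  L1: h(6,85)=(6*31+85)%997=271 h(13,70)=(13*31+70)%997=473 -> [271, 473]
  L2: h(271,473)=(271*31+473)%997=898 -> [898]
  root = 898 == target 898  ** MATCH **
Candidate B: set leaf[3] = 24 -> leaves = [6, 85, 43, 24]
  L0: [6, 85, 43, 24]
  L1: h(6,85)=(6*31+85)%997=271 h(43,24)=(43*31+24)%997=360 -> [271, 360]
  L2: h(271,360)=(271*31+360)%997=785 -> [785]
  root = 785 != target 898
Candidate C: set leaf[2] = 81 -> leaves = [6, 85, 81, 70]
  L0: [6, 85, 81, 70]
  L1: h(6,85)=(6*31+85)%997=271 h(81,70)=(81*31+70)%997=587 -> [271, 587]
  L2: h(271,587)=(271*31+587)%997=15 -> [15]
  root = 15 != target 898
Candidate A produces the target root.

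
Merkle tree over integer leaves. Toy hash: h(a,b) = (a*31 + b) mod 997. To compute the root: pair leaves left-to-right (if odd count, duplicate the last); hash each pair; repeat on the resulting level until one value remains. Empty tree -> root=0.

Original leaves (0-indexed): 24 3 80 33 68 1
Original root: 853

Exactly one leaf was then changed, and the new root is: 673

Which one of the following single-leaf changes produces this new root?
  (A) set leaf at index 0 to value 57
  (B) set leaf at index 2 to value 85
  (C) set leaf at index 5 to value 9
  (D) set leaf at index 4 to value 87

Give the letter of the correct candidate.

Original leaves: [24, 3, 80, 33, 68, 1]
Target new root: 673
Try each candidate change and compute the resulting root:
Candidate A: set leaf[0] = 57 -> leaves = [57, 3, 80, 33, 68, 1]
  L0: [57, 3, 80, 33, 68, 1]
  L1: h(57,3)=(57*31+3)%997=773 h(80,33)=(80*31+33)%997=519 h(68,1)=(68*31+1)%997=115 -> [773, 519, 115]
  L2: h(773,519)=(773*31+519)%997=554 h(115,115)=(115*31+115)%997=689 -> [554, 689]
  L3: h(554,689)=(554*31+689)%997=914 -> [914]
  root = 914 != target 673
Candidate B: set leaf[2] = 85 -> leaves = [24, 3, 85, 33, 68, 1]
  L0: [24, 3, 85, 33, 68, 1]
  L1: h(24,3)=(24*31+3)%997=747 h(85,33)=(85*31+33)%997=674 h(68,1)=(68*31+1)%997=115 -> [747, 674, 115]
  L2: h(747,674)=(747*31+674)%997=900 h(115,115)=(115*31+115)%997=689 -> [900, 689]
  L3: h(900,689)=(900*31+689)%997=673 -> [673]
  root = 673 == target 673  ** MATCH **
Candidate C: set leaf[5] = 9 -> leaves = [24, 3, 80, 33, 68, 9]
  L0: [24, 3, 80, 33, 68, 9]
  L1: h(24,3)=(24*31+3)%997=747 h(80,33)=(80*31+33)%997=519 h(68,9)=(68*31+9)%997=123 -> [747, 519, 123]
  L2: h(747,519)=(747*31+519)%997=745 h(123,123)=(123*31+123)%997=945 -> [745, 945]
  L3: h(745,945)=(745*31+945)%997=112 -> [112]
  root = 112 != target 673
Candidate D: set leaf[4] = 87 -> leaves = [24, 3, 80, 33, 87, 1]
  L0: [24, 3, 80, 33, 87, 1]
  L1: h(24,3)=(24*31+3)%997=747 h(80,33)=(80*31+33)%997=519 h(87,1)=(87*31+1)%997=704 -> [747, 519, 704]
  L2: h(747,519)=(747*31+519)%997=745 h(704,704)=(704*31+704)%997=594 -> [745, 594]
  L3: h(745,594)=(745*31+594)%997=758 -> [758]
  root = 758 != target 673
Candidate B produces the target root.

Answer: B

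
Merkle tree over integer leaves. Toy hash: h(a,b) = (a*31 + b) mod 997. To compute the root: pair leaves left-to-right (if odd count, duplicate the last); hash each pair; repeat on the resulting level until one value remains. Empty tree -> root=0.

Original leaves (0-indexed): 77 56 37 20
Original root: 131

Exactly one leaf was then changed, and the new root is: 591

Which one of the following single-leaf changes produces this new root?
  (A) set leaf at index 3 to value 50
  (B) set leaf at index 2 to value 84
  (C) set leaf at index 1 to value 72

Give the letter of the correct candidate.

Original leaves: [77, 56, 37, 20]
Target new root: 591
Try each candidate change and compute the resulting root:
Candidate A: set leaf[3] = 50 -> leaves = [77, 56, 37, 50]
  L0: [77, 56, 37, 50]
  L1: h(77,56)=(77*31+56)%997=449 h(37,50)=(37*31+50)%997=200 -> [449, 200]
  L2: h(449,200)=(449*31+200)%997=161 -> [161]
  root = 161 != target 591
Candidate B: set leaf[2] = 84 -> leaves = [77, 56, 84, 20]
  L0: [77, 56, 84, 20]
  L1: h(77,56)=(77*31+56)%997=449 h(84,20)=(84*31+20)%997=630 -> [449, 630]
  L2: h(449,630)=(449*31+630)%997=591 -> [591]
  root = 591 == target 591  ** MATCH **
Candidate C: set leaf[1] = 72 -> leaves = [77, 72, 37, 20]
  L0: [77, 72, 37, 20]
  L1: h(77,72)=(77*31+72)%997=465 h(37,20)=(37*31+20)%997=170 -> [465, 170]
  L2: h(465,170)=(465*31+170)%997=627 -> [627]
  root = 627 != target 591
Candidate B produces the target root.

Answer: B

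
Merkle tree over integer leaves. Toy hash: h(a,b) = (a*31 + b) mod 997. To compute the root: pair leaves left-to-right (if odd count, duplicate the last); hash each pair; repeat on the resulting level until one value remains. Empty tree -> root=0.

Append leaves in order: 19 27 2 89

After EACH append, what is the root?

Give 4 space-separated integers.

Answer: 19 616 217 304

Derivation:
After append 19 (leaves=[19]):
  L0: [19]
  root=19
After append 27 (leaves=[19, 27]):
  L0: [19, 27]
  L1: h(19,27)=(19*31+27)%997=616 -> [616]
  root=616
After append 2 (leaves=[19, 27, 2]):
  L0: [19, 27, 2]
  L1: h(19,27)=(19*31+27)%997=616 h(2,2)=(2*31+2)%997=64 -> [616, 64]
  L2: h(616,64)=(616*31+64)%997=217 -> [217]
  root=217
After append 89 (leaves=[19, 27, 2, 89]):
  L0: [19, 27, 2, 89]
  L1: h(19,27)=(19*31+27)%997=616 h(2,89)=(2*31+89)%997=151 -> [616, 151]
  L2: h(616,151)=(616*31+151)%997=304 -> [304]
  root=304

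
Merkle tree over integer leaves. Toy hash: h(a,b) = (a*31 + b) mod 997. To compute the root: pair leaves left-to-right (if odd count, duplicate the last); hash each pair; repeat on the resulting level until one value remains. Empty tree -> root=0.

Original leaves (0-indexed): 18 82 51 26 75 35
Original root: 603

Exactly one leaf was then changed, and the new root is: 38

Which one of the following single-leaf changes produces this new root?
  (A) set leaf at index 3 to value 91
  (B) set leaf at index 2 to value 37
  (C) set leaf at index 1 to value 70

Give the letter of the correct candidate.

Original leaves: [18, 82, 51, 26, 75, 35]
Target new root: 38
Try each candidate change and compute the resulting root:
Candidate A: set leaf[3] = 91 -> leaves = [18, 82, 51, 91, 75, 35]
  L0: [18, 82, 51, 91, 75, 35]
  L1: h(18,82)=(18*31+82)%997=640 h(51,91)=(51*31+91)%997=675 h(75,35)=(75*31+35)%997=366 -> [640, 675, 366]
  L2: h(640,675)=(640*31+675)%997=575 h(366,366)=(366*31+366)%997=745 -> [575, 745]
  L3: h(575,745)=(575*31+745)%997=624 -> [624]
  root = 624 != target 38
Candidate B: set leaf[2] = 37 -> leaves = [18, 82, 37, 26, 75, 35]
  L0: [18, 82, 37, 26, 75, 35]
  L1: h(18,82)=(18*31+82)%997=640 h(37,26)=(37*31+26)%997=176 h(75,35)=(75*31+35)%997=366 -> [640, 176, 366]
  L2: h(640,176)=(640*31+176)%997=76 h(366,366)=(366*31+366)%997=745 -> [76, 745]
  L3: h(76,745)=(76*31+745)%997=110 -> [110]
  root = 110 != target 38
Candidate C: set leaf[1] = 70 -> leaves = [18, 70, 51, 26, 75, 35]
  L0: [18, 70, 51, 26, 75, 35]
  L1: h(18,70)=(18*31+70)%997=628 h(51,26)=(51*31+26)%997=610 h(75,35)=(75*31+35)%997=366 -> [628, 610, 366]
  L2: h(628,610)=(628*31+610)%997=138 h(366,366)=(366*31+366)%997=745 -> [138, 745]
  L3: h(138,745)=(138*31+745)%997=38 -> [38]
  root = 38 == target 38  ** MATCH **
Candidate C produces the target root.

Answer: C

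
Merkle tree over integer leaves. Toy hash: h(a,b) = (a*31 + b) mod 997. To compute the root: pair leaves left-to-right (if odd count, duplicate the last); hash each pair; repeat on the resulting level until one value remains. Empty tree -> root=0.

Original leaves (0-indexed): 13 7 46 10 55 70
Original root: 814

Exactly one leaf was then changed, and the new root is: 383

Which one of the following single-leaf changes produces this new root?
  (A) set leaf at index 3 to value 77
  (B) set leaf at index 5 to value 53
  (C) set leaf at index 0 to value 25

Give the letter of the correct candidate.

Original leaves: [13, 7, 46, 10, 55, 70]
Target new root: 383
Try each candidate change and compute the resulting root:
Candidate A: set leaf[3] = 77 -> leaves = [13, 7, 46, 77, 55, 70]
  L0: [13, 7, 46, 77, 55, 70]
  L1: h(13,7)=(13*31+7)%997=410 h(46,77)=(46*31+77)%997=506 h(55,70)=(55*31+70)%997=778 -> [410, 506, 778]
  L2: h(410,506)=(410*31+506)%997=255 h(778,778)=(778*31+778)%997=968 -> [255, 968]
  L3: h(255,968)=(255*31+968)%997=897 -> [897]
  root = 897 != target 383
Candidate B: set leaf[5] = 53 -> leaves = [13, 7, 46, 10, 55, 53]
  L0: [13, 7, 46, 10, 55, 53]
  L1: h(13,7)=(13*31+7)%997=410 h(46,10)=(46*31+10)%997=439 h(55,53)=(55*31+53)%997=761 -> [410, 439, 761]
  L2: h(410,439)=(410*31+439)%997=188 h(761,761)=(761*31+761)%997=424 -> [188, 424]
  L3: h(188,424)=(188*31+424)%997=270 -> [270]
  root = 270 != target 383
Candidate C: set leaf[0] = 25 -> leaves = [25, 7, 46, 10, 55, 70]
  L0: [25, 7, 46, 10, 55, 70]
  L1: h(25,7)=(25*31+7)%997=782 h(46,10)=(46*31+10)%997=439 h(55,70)=(55*31+70)%997=778 -> [782, 439, 778]
  L2: h(782,439)=(782*31+439)%997=753 h(778,778)=(778*31+778)%997=968 -> [753, 968]
  L3: h(753,968)=(753*31+968)%997=383 -> [383]
  root = 383 == target 383  ** MATCH **
Candidate C produces the target root.

Answer: C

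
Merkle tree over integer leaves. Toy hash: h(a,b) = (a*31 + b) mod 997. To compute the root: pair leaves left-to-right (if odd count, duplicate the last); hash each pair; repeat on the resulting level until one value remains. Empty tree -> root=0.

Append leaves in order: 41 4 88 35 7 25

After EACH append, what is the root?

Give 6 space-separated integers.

Answer: 41 278 467 414 62 638

Derivation:
After append 41 (leaves=[41]):
  L0: [41]
  root=41
After append 4 (leaves=[41, 4]):
  L0: [41, 4]
  L1: h(41,4)=(41*31+4)%997=278 -> [278]
  root=278
After append 88 (leaves=[41, 4, 88]):
  L0: [41, 4, 88]
  L1: h(41,4)=(41*31+4)%997=278 h(88,88)=(88*31+88)%997=822 -> [278, 822]
  L2: h(278,822)=(278*31+822)%997=467 -> [467]
  root=467
After append 35 (leaves=[41, 4, 88, 35]):
  L0: [41, 4, 88, 35]
  L1: h(41,4)=(41*31+4)%997=278 h(88,35)=(88*31+35)%997=769 -> [278, 769]
  L2: h(278,769)=(278*31+769)%997=414 -> [414]
  root=414
After append 7 (leaves=[41, 4, 88, 35, 7]):
  L0: [41, 4, 88, 35, 7]
  L1: h(41,4)=(41*31+4)%997=278 h(88,35)=(88*31+35)%997=769 h(7,7)=(7*31+7)%997=224 -> [278, 769, 224]
  L2: h(278,769)=(278*31+769)%997=414 h(224,224)=(224*31+224)%997=189 -> [414, 189]
  L3: h(414,189)=(414*31+189)%997=62 -> [62]
  root=62
After append 25 (leaves=[41, 4, 88, 35, 7, 25]):
  L0: [41, 4, 88, 35, 7, 25]
  L1: h(41,4)=(41*31+4)%997=278 h(88,35)=(88*31+35)%997=769 h(7,25)=(7*31+25)%997=242 -> [278, 769, 242]
  L2: h(278,769)=(278*31+769)%997=414 h(242,242)=(242*31+242)%997=765 -> [414, 765]
  L3: h(414,765)=(414*31+765)%997=638 -> [638]
  root=638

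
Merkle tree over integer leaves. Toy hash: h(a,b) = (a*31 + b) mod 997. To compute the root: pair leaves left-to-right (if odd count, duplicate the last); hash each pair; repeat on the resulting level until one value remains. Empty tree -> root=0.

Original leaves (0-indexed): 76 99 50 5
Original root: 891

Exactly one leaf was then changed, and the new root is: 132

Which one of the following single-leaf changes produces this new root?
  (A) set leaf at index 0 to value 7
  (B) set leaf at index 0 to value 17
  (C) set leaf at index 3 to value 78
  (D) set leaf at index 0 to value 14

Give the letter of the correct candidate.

Original leaves: [76, 99, 50, 5]
Target new root: 132
Try each candidate change and compute the resulting root:
Candidate A: set leaf[0] = 7 -> leaves = [7, 99, 50, 5]
  L0: [7, 99, 50, 5]
  L1: h(7,99)=(7*31+99)%997=316 h(50,5)=(50*31+5)%997=558 -> [316, 558]
  L2: h(316,558)=(316*31+558)%997=384 -> [384]
  root = 384 != target 132
Candidate B: set leaf[0] = 17 -> leaves = [17, 99, 50, 5]
  L0: [17, 99, 50, 5]
  L1: h(17,99)=(17*31+99)%997=626 h(50,5)=(50*31+5)%997=558 -> [626, 558]
  L2: h(626,558)=(626*31+558)%997=24 -> [24]
  root = 24 != target 132
Candidate C: set leaf[3] = 78 -> leaves = [76, 99, 50, 78]
  L0: [76, 99, 50, 78]
  L1: h(76,99)=(76*31+99)%997=461 h(50,78)=(50*31+78)%997=631 -> [461, 631]
  L2: h(461,631)=(461*31+631)%997=964 -> [964]
  root = 964 != target 132
Candidate D: set leaf[0] = 14 -> leaves = [14, 99, 50, 5]
  L0: [14, 99, 50, 5]
  L1: h(14,99)=(14*31+99)%997=533 h(50,5)=(50*31+5)%997=558 -> [533, 558]
  L2: h(533,558)=(533*31+558)%997=132 -> [132]
  root = 132 == target 132  ** MATCH **
Candidate D produces the target root.

Answer: D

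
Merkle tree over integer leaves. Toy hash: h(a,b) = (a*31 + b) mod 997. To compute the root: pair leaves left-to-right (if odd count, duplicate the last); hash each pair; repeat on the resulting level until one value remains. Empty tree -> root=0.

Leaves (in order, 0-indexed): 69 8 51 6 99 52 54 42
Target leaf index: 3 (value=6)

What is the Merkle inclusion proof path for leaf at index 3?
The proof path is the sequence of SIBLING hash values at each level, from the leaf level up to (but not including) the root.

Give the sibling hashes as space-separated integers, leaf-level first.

L0 (leaves): [69, 8, 51, 6, 99, 52, 54, 42], target index=3
L1: h(69,8)=(69*31+8)%997=153 [pair 0] h(51,6)=(51*31+6)%997=590 [pair 1] h(99,52)=(99*31+52)%997=130 [pair 2] h(54,42)=(54*31+42)%997=719 [pair 3] -> [153, 590, 130, 719]
  Sibling for proof at L0: 51
L2: h(153,590)=(153*31+590)%997=348 [pair 0] h(130,719)=(130*31+719)%997=761 [pair 1] -> [348, 761]
  Sibling for proof at L1: 153
L3: h(348,761)=(348*31+761)%997=582 [pair 0] -> [582]
  Sibling for proof at L2: 761
Root: 582
Proof path (sibling hashes from leaf to root): [51, 153, 761]

Answer: 51 153 761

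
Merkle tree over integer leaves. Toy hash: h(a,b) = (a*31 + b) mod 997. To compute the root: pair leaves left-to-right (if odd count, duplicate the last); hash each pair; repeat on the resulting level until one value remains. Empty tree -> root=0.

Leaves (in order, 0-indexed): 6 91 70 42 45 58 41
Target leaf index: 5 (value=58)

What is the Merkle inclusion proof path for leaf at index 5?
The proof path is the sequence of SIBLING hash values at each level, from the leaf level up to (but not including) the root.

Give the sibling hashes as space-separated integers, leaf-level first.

Answer: 45 315 829

Derivation:
L0 (leaves): [6, 91, 70, 42, 45, 58, 41], target index=5
L1: h(6,91)=(6*31+91)%997=277 [pair 0] h(70,42)=(70*31+42)%997=218 [pair 1] h(45,58)=(45*31+58)%997=456 [pair 2] h(41,41)=(41*31+41)%997=315 [pair 3] -> [277, 218, 456, 315]
  Sibling for proof at L0: 45
L2: h(277,218)=(277*31+218)%997=829 [pair 0] h(456,315)=(456*31+315)%997=493 [pair 1] -> [829, 493]
  Sibling for proof at L1: 315
L3: h(829,493)=(829*31+493)%997=270 [pair 0] -> [270]
  Sibling for proof at L2: 829
Root: 270
Proof path (sibling hashes from leaf to root): [45, 315, 829]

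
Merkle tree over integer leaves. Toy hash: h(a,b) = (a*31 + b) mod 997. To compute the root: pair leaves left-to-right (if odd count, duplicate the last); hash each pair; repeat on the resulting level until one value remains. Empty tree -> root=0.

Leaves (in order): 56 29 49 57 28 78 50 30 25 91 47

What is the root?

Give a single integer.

Answer: 324

Derivation:
L0: [56, 29, 49, 57, 28, 78, 50, 30, 25, 91, 47]
L1: h(56,29)=(56*31+29)%997=768 h(49,57)=(49*31+57)%997=579 h(28,78)=(28*31+78)%997=946 h(50,30)=(50*31+30)%997=583 h(25,91)=(25*31+91)%997=866 h(47,47)=(47*31+47)%997=507 -> [768, 579, 946, 583, 866, 507]
L2: h(768,579)=(768*31+579)%997=459 h(946,583)=(946*31+583)%997=996 h(866,507)=(866*31+507)%997=434 -> [459, 996, 434]
L3: h(459,996)=(459*31+996)%997=270 h(434,434)=(434*31+434)%997=927 -> [270, 927]
L4: h(270,927)=(270*31+927)%997=324 -> [324]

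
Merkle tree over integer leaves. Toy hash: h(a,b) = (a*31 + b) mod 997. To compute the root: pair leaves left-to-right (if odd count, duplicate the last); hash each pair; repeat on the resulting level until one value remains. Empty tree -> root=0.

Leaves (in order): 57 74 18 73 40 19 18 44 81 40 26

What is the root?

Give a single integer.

Answer: 644

Derivation:
L0: [57, 74, 18, 73, 40, 19, 18, 44, 81, 40, 26]
L1: h(57,74)=(57*31+74)%997=844 h(18,73)=(18*31+73)%997=631 h(40,19)=(40*31+19)%997=262 h(18,44)=(18*31+44)%997=602 h(81,40)=(81*31+40)%997=557 h(26,26)=(26*31+26)%997=832 -> [844, 631, 262, 602, 557, 832]
L2: h(844,631)=(844*31+631)%997=873 h(262,602)=(262*31+602)%997=748 h(557,832)=(557*31+832)%997=153 -> [873, 748, 153]
L3: h(873,748)=(873*31+748)%997=892 h(153,153)=(153*31+153)%997=908 -> [892, 908]
L4: h(892,908)=(892*31+908)%997=644 -> [644]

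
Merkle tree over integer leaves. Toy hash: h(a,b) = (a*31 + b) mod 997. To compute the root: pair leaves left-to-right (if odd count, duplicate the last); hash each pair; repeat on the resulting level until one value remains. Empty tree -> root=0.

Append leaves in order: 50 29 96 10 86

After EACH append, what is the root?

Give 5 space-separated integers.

Answer: 50 582 177 91 158

Derivation:
After append 50 (leaves=[50]):
  L0: [50]
  root=50
After append 29 (leaves=[50, 29]):
  L0: [50, 29]
  L1: h(50,29)=(50*31+29)%997=582 -> [582]
  root=582
After append 96 (leaves=[50, 29, 96]):
  L0: [50, 29, 96]
  L1: h(50,29)=(50*31+29)%997=582 h(96,96)=(96*31+96)%997=81 -> [582, 81]
  L2: h(582,81)=(582*31+81)%997=177 -> [177]
  root=177
After append 10 (leaves=[50, 29, 96, 10]):
  L0: [50, 29, 96, 10]
  L1: h(50,29)=(50*31+29)%997=582 h(96,10)=(96*31+10)%997=992 -> [582, 992]
  L2: h(582,992)=(582*31+992)%997=91 -> [91]
  root=91
After append 86 (leaves=[50, 29, 96, 10, 86]):
  L0: [50, 29, 96, 10, 86]
  L1: h(50,29)=(50*31+29)%997=582 h(96,10)=(96*31+10)%997=992 h(86,86)=(86*31+86)%997=758 -> [582, 992, 758]
  L2: h(582,992)=(582*31+992)%997=91 h(758,758)=(758*31+758)%997=328 -> [91, 328]
  L3: h(91,328)=(91*31+328)%997=158 -> [158]
  root=158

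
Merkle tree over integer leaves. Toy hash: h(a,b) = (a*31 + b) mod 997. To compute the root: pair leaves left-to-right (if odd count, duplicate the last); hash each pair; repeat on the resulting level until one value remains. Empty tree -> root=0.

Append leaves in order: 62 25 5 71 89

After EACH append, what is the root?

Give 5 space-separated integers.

After append 62 (leaves=[62]):
  L0: [62]
  root=62
After append 25 (leaves=[62, 25]):
  L0: [62, 25]
  L1: h(62,25)=(62*31+25)%997=950 -> [950]
  root=950
After append 5 (leaves=[62, 25, 5]):
  L0: [62, 25, 5]
  L1: h(62,25)=(62*31+25)%997=950 h(5,5)=(5*31+5)%997=160 -> [950, 160]
  L2: h(950,160)=(950*31+160)%997=697 -> [697]
  root=697
After append 71 (leaves=[62, 25, 5, 71]):
  L0: [62, 25, 5, 71]
  L1: h(62,25)=(62*31+25)%997=950 h(5,71)=(5*31+71)%997=226 -> [950, 226]
  L2: h(950,226)=(950*31+226)%997=763 -> [763]
  root=763
After append 89 (leaves=[62, 25, 5, 71, 89]):
  L0: [62, 25, 5, 71, 89]
  L1: h(62,25)=(62*31+25)%997=950 h(5,71)=(5*31+71)%997=226 h(89,89)=(89*31+89)%997=854 -> [950, 226, 854]
  L2: h(950,226)=(950*31+226)%997=763 h(854,854)=(854*31+854)%997=409 -> [763, 409]
  L3: h(763,409)=(763*31+409)%997=134 -> [134]
  root=134

Answer: 62 950 697 763 134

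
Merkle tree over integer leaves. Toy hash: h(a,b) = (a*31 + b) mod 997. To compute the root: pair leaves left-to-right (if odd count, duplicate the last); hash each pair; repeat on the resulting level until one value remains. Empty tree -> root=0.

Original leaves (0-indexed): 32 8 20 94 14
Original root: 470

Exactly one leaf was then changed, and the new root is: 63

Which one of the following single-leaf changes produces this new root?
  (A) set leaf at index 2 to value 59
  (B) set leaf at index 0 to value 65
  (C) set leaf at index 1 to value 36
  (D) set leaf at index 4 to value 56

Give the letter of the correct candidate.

Answer: A

Derivation:
Original leaves: [32, 8, 20, 94, 14]
Target new root: 63
Try each candidate change and compute the resulting root:
Candidate A: set leaf[2] = 59 -> leaves = [32, 8, 59, 94, 14]
  L0: [32, 8, 59, 94, 14]
  L1: h(32,8)=(32*31+8)%997=3 h(59,94)=(59*31+94)%997=926 h(14,14)=(14*31+14)%997=448 -> [3, 926, 448]
  L2: h(3,926)=(3*31+926)%997=22 h(448,448)=(448*31+448)%997=378 -> [22, 378]
  L3: h(22,378)=(22*31+378)%997=63 -> [63]
  root = 63 == target 63  ** MATCH **
Candidate B: set leaf[0] = 65 -> leaves = [65, 8, 20, 94, 14]
  L0: [65, 8, 20, 94, 14]
  L1: h(65,8)=(65*31+8)%997=29 h(20,94)=(20*31+94)%997=714 h(14,14)=(14*31+14)%997=448 -> [29, 714, 448]
  L2: h(29,714)=(29*31+714)%997=616 h(448,448)=(448*31+448)%997=378 -> [616, 378]
  L3: h(616,378)=(616*31+378)%997=531 -> [531]
  root = 531 != target 63
Candidate C: set leaf[1] = 36 -> leaves = [32, 36, 20, 94, 14]
  L0: [32, 36, 20, 94, 14]
  L1: h(32,36)=(32*31+36)%997=31 h(20,94)=(20*31+94)%997=714 h(14,14)=(14*31+14)%997=448 -> [31, 714, 448]
  L2: h(31,714)=(31*31+714)%997=678 h(448,448)=(448*31+448)%997=378 -> [678, 378]
  L3: h(678,378)=(678*31+378)%997=459 -> [459]
  root = 459 != target 63
Candidate D: set leaf[4] = 56 -> leaves = [32, 8, 20, 94, 56]
  L0: [32, 8, 20, 94, 56]
  L1: h(32,8)=(32*31+8)%997=3 h(20,94)=(20*31+94)%997=714 h(56,56)=(56*31+56)%997=795 -> [3, 714, 795]
  L2: h(3,714)=(3*31+714)%997=807 h(795,795)=(795*31+795)%997=515 -> [807, 515]
  L3: h(807,515)=(807*31+515)%997=607 -> [607]
  root = 607 != target 63
Candidate A produces the target root.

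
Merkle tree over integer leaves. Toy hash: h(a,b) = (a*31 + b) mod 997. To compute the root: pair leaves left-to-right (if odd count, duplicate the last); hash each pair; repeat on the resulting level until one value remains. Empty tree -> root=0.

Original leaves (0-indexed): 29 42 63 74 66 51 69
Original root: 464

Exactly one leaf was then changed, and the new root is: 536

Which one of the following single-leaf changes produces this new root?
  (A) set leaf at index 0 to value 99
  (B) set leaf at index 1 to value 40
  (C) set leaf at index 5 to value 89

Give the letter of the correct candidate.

Original leaves: [29, 42, 63, 74, 66, 51, 69]
Target new root: 536
Try each candidate change and compute the resulting root:
Candidate A: set leaf[0] = 99 -> leaves = [99, 42, 63, 74, 66, 51, 69]
  L0: [99, 42, 63, 74, 66, 51, 69]
  L1: h(99,42)=(99*31+42)%997=120 h(63,74)=(63*31+74)%997=33 h(66,51)=(66*31+51)%997=103 h(69,69)=(69*31+69)%997=214 -> [120, 33, 103, 214]
  L2: h(120,33)=(120*31+33)%997=762 h(103,214)=(103*31+214)%997=416 -> [762, 416]
  L3: h(762,416)=(762*31+416)%997=110 -> [110]
  root = 110 != target 536
Candidate B: set leaf[1] = 40 -> leaves = [29, 40, 63, 74, 66, 51, 69]
  L0: [29, 40, 63, 74, 66, 51, 69]
  L1: h(29,40)=(29*31+40)%997=939 h(63,74)=(63*31+74)%997=33 h(66,51)=(66*31+51)%997=103 h(69,69)=(69*31+69)%997=214 -> [939, 33, 103, 214]
  L2: h(939,33)=(939*31+33)%997=229 h(103,214)=(103*31+214)%997=416 -> [229, 416]
  L3: h(229,416)=(229*31+416)%997=536 -> [536]
  root = 536 == target 536  ** MATCH **
Candidate C: set leaf[5] = 89 -> leaves = [29, 42, 63, 74, 66, 89, 69]
  L0: [29, 42, 63, 74, 66, 89, 69]
  L1: h(29,42)=(29*31+42)%997=941 h(63,74)=(63*31+74)%997=33 h(66,89)=(66*31+89)%997=141 h(69,69)=(69*31+69)%997=214 -> [941, 33, 141, 214]
  L2: h(941,33)=(941*31+33)%997=291 h(141,214)=(141*31+214)%997=597 -> [291, 597]
  L3: h(291,597)=(291*31+597)%997=645 -> [645]
  root = 645 != target 536
Candidate B produces the target root.

Answer: B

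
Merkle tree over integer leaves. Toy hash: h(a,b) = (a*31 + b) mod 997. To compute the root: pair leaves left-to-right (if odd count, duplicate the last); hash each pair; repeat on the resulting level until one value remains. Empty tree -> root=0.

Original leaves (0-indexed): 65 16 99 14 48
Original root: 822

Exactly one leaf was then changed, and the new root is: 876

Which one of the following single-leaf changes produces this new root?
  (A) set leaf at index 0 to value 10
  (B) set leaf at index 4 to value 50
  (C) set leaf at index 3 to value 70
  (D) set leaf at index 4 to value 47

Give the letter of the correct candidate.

Original leaves: [65, 16, 99, 14, 48]
Target new root: 876
Try each candidate change and compute the resulting root:
Candidate A: set leaf[0] = 10 -> leaves = [10, 16, 99, 14, 48]
  L0: [10, 16, 99, 14, 48]
  L1: h(10,16)=(10*31+16)%997=326 h(99,14)=(99*31+14)%997=92 h(48,48)=(48*31+48)%997=539 -> [326, 92, 539]
  L2: h(326,92)=(326*31+92)%997=228 h(539,539)=(539*31+539)%997=299 -> [228, 299]
  L3: h(228,299)=(228*31+299)%997=388 -> [388]
  root = 388 != target 876
Candidate B: set leaf[4] = 50 -> leaves = [65, 16, 99, 14, 50]
  L0: [65, 16, 99, 14, 50]
  L1: h(65,16)=(65*31+16)%997=37 h(99,14)=(99*31+14)%997=92 h(50,50)=(50*31+50)%997=603 -> [37, 92, 603]
  L2: h(37,92)=(37*31+92)%997=242 h(603,603)=(603*31+603)%997=353 -> [242, 353]
  L3: h(242,353)=(242*31+353)%997=876 -> [876]
  root = 876 == target 876  ** MATCH **
Candidate C: set leaf[3] = 70 -> leaves = [65, 16, 99, 70, 48]
  L0: [65, 16, 99, 70, 48]
  L1: h(65,16)=(65*31+16)%997=37 h(99,70)=(99*31+70)%997=148 h(48,48)=(48*31+48)%997=539 -> [37, 148, 539]
  L2: h(37,148)=(37*31+148)%997=298 h(539,539)=(539*31+539)%997=299 -> [298, 299]
  L3: h(298,299)=(298*31+299)%997=564 -> [564]
  root = 564 != target 876
Candidate D: set leaf[4] = 47 -> leaves = [65, 16, 99, 14, 47]
  L0: [65, 16, 99, 14, 47]
  L1: h(65,16)=(65*31+16)%997=37 h(99,14)=(99*31+14)%997=92 h(47,47)=(47*31+47)%997=507 -> [37, 92, 507]
  L2: h(37,92)=(37*31+92)%997=242 h(507,507)=(507*31+507)%997=272 -> [242, 272]
  L3: h(242,272)=(242*31+272)%997=795 -> [795]
  root = 795 != target 876
Candidate B produces the target root.

Answer: B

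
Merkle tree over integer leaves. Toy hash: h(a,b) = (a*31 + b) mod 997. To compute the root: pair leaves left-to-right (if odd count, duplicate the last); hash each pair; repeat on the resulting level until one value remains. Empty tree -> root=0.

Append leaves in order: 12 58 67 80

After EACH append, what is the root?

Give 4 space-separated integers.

Answer: 12 430 519 532

Derivation:
After append 12 (leaves=[12]):
  L0: [12]
  root=12
After append 58 (leaves=[12, 58]):
  L0: [12, 58]
  L1: h(12,58)=(12*31+58)%997=430 -> [430]
  root=430
After append 67 (leaves=[12, 58, 67]):
  L0: [12, 58, 67]
  L1: h(12,58)=(12*31+58)%997=430 h(67,67)=(67*31+67)%997=150 -> [430, 150]
  L2: h(430,150)=(430*31+150)%997=519 -> [519]
  root=519
After append 80 (leaves=[12, 58, 67, 80]):
  L0: [12, 58, 67, 80]
  L1: h(12,58)=(12*31+58)%997=430 h(67,80)=(67*31+80)%997=163 -> [430, 163]
  L2: h(430,163)=(430*31+163)%997=532 -> [532]
  root=532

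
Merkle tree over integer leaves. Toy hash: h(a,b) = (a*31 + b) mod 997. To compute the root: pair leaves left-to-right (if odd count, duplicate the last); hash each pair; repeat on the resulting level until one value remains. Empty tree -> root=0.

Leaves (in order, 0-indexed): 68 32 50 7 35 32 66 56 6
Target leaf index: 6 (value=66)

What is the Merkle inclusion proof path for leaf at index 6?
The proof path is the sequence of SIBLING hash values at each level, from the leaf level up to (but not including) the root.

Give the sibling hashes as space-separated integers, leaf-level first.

Answer: 56 120 101 199

Derivation:
L0 (leaves): [68, 32, 50, 7, 35, 32, 66, 56, 6], target index=6
L1: h(68,32)=(68*31+32)%997=146 [pair 0] h(50,7)=(50*31+7)%997=560 [pair 1] h(35,32)=(35*31+32)%997=120 [pair 2] h(66,56)=(66*31+56)%997=108 [pair 3] h(6,6)=(6*31+6)%997=192 [pair 4] -> [146, 560, 120, 108, 192]
  Sibling for proof at L0: 56
L2: h(146,560)=(146*31+560)%997=101 [pair 0] h(120,108)=(120*31+108)%997=837 [pair 1] h(192,192)=(192*31+192)%997=162 [pair 2] -> [101, 837, 162]
  Sibling for proof at L1: 120
L3: h(101,837)=(101*31+837)%997=977 [pair 0] h(162,162)=(162*31+162)%997=199 [pair 1] -> [977, 199]
  Sibling for proof at L2: 101
L4: h(977,199)=(977*31+199)%997=576 [pair 0] -> [576]
  Sibling for proof at L3: 199
Root: 576
Proof path (sibling hashes from leaf to root): [56, 120, 101, 199]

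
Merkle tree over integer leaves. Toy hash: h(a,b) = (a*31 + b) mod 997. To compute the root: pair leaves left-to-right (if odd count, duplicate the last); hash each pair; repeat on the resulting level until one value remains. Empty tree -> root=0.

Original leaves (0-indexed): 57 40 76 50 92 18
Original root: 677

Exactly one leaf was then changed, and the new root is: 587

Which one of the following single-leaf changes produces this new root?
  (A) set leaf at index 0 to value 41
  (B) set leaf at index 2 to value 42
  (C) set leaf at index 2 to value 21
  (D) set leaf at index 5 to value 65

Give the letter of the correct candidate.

Original leaves: [57, 40, 76, 50, 92, 18]
Target new root: 587
Try each candidate change and compute the resulting root:
Candidate A: set leaf[0] = 41 -> leaves = [41, 40, 76, 50, 92, 18]
  L0: [41, 40, 76, 50, 92, 18]
  L1: h(41,40)=(41*31+40)%997=314 h(76,50)=(76*31+50)%997=412 h(92,18)=(92*31+18)%997=876 -> [314, 412, 876]
  L2: h(314,412)=(314*31+412)%997=176 h(876,876)=(876*31+876)%997=116 -> [176, 116]
  L3: h(176,116)=(176*31+116)%997=587 -> [587]
  root = 587 == target 587  ** MATCH **
Candidate B: set leaf[2] = 42 -> leaves = [57, 40, 42, 50, 92, 18]
  L0: [57, 40, 42, 50, 92, 18]
  L1: h(57,40)=(57*31+40)%997=810 h(42,50)=(42*31+50)%997=355 h(92,18)=(92*31+18)%997=876 -> [810, 355, 876]
  L2: h(810,355)=(810*31+355)%997=540 h(876,876)=(876*31+876)%997=116 -> [540, 116]
  L3: h(540,116)=(540*31+116)%997=904 -> [904]
  root = 904 != target 587
Candidate C: set leaf[2] = 21 -> leaves = [57, 40, 21, 50, 92, 18]
  L0: [57, 40, 21, 50, 92, 18]
  L1: h(57,40)=(57*31+40)%997=810 h(21,50)=(21*31+50)%997=701 h(92,18)=(92*31+18)%997=876 -> [810, 701, 876]
  L2: h(810,701)=(810*31+701)%997=886 h(876,876)=(876*31+876)%997=116 -> [886, 116]
  L3: h(886,116)=(886*31+116)%997=663 -> [663]
  root = 663 != target 587
Candidate D: set leaf[5] = 65 -> leaves = [57, 40, 76, 50, 92, 65]
  L0: [57, 40, 76, 50, 92, 65]
  L1: h(57,40)=(57*31+40)%997=810 h(76,50)=(76*31+50)%997=412 h(92,65)=(92*31+65)%997=923 -> [810, 412, 923]
  L2: h(810,412)=(810*31+412)%997=597 h(923,923)=(923*31+923)%997=623 -> [597, 623]
  L3: h(597,623)=(597*31+623)%997=187 -> [187]
  root = 187 != target 587
Candidate A produces the target root.

Answer: A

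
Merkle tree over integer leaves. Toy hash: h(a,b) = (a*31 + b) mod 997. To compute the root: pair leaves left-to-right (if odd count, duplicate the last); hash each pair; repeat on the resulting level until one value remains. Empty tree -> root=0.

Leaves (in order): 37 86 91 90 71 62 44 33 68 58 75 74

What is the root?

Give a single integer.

Answer: 579

Derivation:
L0: [37, 86, 91, 90, 71, 62, 44, 33, 68, 58, 75, 74]
L1: h(37,86)=(37*31+86)%997=236 h(91,90)=(91*31+90)%997=917 h(71,62)=(71*31+62)%997=269 h(44,33)=(44*31+33)%997=400 h(68,58)=(68*31+58)%997=172 h(75,74)=(75*31+74)%997=405 -> [236, 917, 269, 400, 172, 405]
L2: h(236,917)=(236*31+917)%997=257 h(269,400)=(269*31+400)%997=763 h(172,405)=(172*31+405)%997=752 -> [257, 763, 752]
L3: h(257,763)=(257*31+763)%997=754 h(752,752)=(752*31+752)%997=136 -> [754, 136]
L4: h(754,136)=(754*31+136)%997=579 -> [579]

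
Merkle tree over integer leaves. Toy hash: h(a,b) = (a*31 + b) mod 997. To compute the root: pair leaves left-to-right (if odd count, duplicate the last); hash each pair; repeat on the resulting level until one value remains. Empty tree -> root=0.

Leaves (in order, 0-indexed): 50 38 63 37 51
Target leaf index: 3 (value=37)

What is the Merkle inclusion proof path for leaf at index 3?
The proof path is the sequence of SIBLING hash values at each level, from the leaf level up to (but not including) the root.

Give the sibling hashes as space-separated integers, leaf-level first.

Answer: 63 591 380

Derivation:
L0 (leaves): [50, 38, 63, 37, 51], target index=3
L1: h(50,38)=(50*31+38)%997=591 [pair 0] h(63,37)=(63*31+37)%997=993 [pair 1] h(51,51)=(51*31+51)%997=635 [pair 2] -> [591, 993, 635]
  Sibling for proof at L0: 63
L2: h(591,993)=(591*31+993)%997=371 [pair 0] h(635,635)=(635*31+635)%997=380 [pair 1] -> [371, 380]
  Sibling for proof at L1: 591
L3: h(371,380)=(371*31+380)%997=914 [pair 0] -> [914]
  Sibling for proof at L2: 380
Root: 914
Proof path (sibling hashes from leaf to root): [63, 591, 380]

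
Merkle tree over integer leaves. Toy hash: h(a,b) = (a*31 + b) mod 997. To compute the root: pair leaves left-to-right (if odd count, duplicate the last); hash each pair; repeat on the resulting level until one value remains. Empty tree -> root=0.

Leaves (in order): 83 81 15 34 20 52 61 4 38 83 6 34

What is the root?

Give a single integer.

L0: [83, 81, 15, 34, 20, 52, 61, 4, 38, 83, 6, 34]
L1: h(83,81)=(83*31+81)%997=660 h(15,34)=(15*31+34)%997=499 h(20,52)=(20*31+52)%997=672 h(61,4)=(61*31+4)%997=898 h(38,83)=(38*31+83)%997=264 h(6,34)=(6*31+34)%997=220 -> [660, 499, 672, 898, 264, 220]
L2: h(660,499)=(660*31+499)%997=22 h(672,898)=(672*31+898)%997=793 h(264,220)=(264*31+220)%997=428 -> [22, 793, 428]
L3: h(22,793)=(22*31+793)%997=478 h(428,428)=(428*31+428)%997=735 -> [478, 735]
L4: h(478,735)=(478*31+735)%997=598 -> [598]

Answer: 598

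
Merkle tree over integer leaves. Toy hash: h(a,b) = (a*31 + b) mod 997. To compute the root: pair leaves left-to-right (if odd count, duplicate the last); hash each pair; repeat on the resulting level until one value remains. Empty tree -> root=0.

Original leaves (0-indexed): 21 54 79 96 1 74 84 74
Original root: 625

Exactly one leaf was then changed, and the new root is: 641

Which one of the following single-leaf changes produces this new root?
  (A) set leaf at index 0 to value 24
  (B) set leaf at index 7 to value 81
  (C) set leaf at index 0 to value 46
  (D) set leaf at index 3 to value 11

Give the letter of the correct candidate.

Original leaves: [21, 54, 79, 96, 1, 74, 84, 74]
Target new root: 641
Try each candidate change and compute the resulting root:
Candidate A: set leaf[0] = 24 -> leaves = [24, 54, 79, 96, 1, 74, 84, 74]
  L0: [24, 54, 79, 96, 1, 74, 84, 74]
  L1: h(24,54)=(24*31+54)%997=798 h(79,96)=(79*31+96)%997=551 h(1,74)=(1*31+74)%997=105 h(84,74)=(84*31+74)%997=684 -> [798, 551, 105, 684]
  L2: h(798,551)=(798*31+551)%997=364 h(105,684)=(105*31+684)%997=948 -> [364, 948]
  L3: h(364,948)=(364*31+948)%997=268 -> [268]
  root = 268 != target 641
Candidate B: set leaf[7] = 81 -> leaves = [21, 54, 79, 96, 1, 74, 84, 81]
  L0: [21, 54, 79, 96, 1, 74, 84, 81]
  L1: h(21,54)=(21*31+54)%997=705 h(79,96)=(79*31+96)%997=551 h(1,74)=(1*31+74)%997=105 h(84,81)=(84*31+81)%997=691 -> [705, 551, 105, 691]
  L2: h(705,551)=(705*31+551)%997=472 h(105,691)=(105*31+691)%997=955 -> [472, 955]
  L3: h(472,955)=(472*31+955)%997=632 -> [632]
  root = 632 != target 641
Candidate C: set leaf[0] = 46 -> leaves = [46, 54, 79, 96, 1, 74, 84, 74]
  L0: [46, 54, 79, 96, 1, 74, 84, 74]
  L1: h(46,54)=(46*31+54)%997=483 h(79,96)=(79*31+96)%997=551 h(1,74)=(1*31+74)%997=105 h(84,74)=(84*31+74)%997=684 -> [483, 551, 105, 684]
  L2: h(483,551)=(483*31+551)%997=569 h(105,684)=(105*31+684)%997=948 -> [569, 948]
  L3: h(569,948)=(569*31+948)%997=641 -> [641]
  root = 641 == target 641  ** MATCH **
Candidate D: set leaf[3] = 11 -> leaves = [21, 54, 79, 11, 1, 74, 84, 74]
  L0: [21, 54, 79, 11, 1, 74, 84, 74]
  L1: h(21,54)=(21*31+54)%997=705 h(79,11)=(79*31+11)%997=466 h(1,74)=(1*31+74)%997=105 h(84,74)=(84*31+74)%997=684 -> [705, 466, 105, 684]
  L2: h(705,466)=(705*31+466)%997=387 h(105,684)=(105*31+684)%997=948 -> [387, 948]
  L3: h(387,948)=(387*31+948)%997=981 -> [981]
  root = 981 != target 641
Candidate C produces the target root.

Answer: C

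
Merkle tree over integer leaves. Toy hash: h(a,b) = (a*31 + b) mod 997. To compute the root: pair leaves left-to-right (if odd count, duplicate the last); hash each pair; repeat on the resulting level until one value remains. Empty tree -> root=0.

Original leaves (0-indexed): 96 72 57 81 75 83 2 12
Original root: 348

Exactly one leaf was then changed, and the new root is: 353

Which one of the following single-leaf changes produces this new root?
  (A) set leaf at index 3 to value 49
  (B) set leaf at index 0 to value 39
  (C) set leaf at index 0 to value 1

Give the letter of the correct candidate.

Original leaves: [96, 72, 57, 81, 75, 83, 2, 12]
Target new root: 353
Try each candidate change and compute the resulting root:
Candidate A: set leaf[3] = 49 -> leaves = [96, 72, 57, 49, 75, 83, 2, 12]
  L0: [96, 72, 57, 49, 75, 83, 2, 12]
  L1: h(96,72)=(96*31+72)%997=57 h(57,49)=(57*31+49)%997=819 h(75,83)=(75*31+83)%997=414 h(2,12)=(2*31+12)%997=74 -> [57, 819, 414, 74]
  L2: h(57,819)=(57*31+819)%997=592 h(414,74)=(414*31+74)%997=944 -> [592, 944]
  L3: h(592,944)=(592*31+944)%997=353 -> [353]
  root = 353 == target 353  ** MATCH **
Candidate B: set leaf[0] = 39 -> leaves = [39, 72, 57, 81, 75, 83, 2, 12]
  L0: [39, 72, 57, 81, 75, 83, 2, 12]
  L1: h(39,72)=(39*31+72)%997=284 h(57,81)=(57*31+81)%997=851 h(75,83)=(75*31+83)%997=414 h(2,12)=(2*31+12)%997=74 -> [284, 851, 414, 74]
  L2: h(284,851)=(284*31+851)%997=682 h(414,74)=(414*31+74)%997=944 -> [682, 944]
  L3: h(682,944)=(682*31+944)%997=152 -> [152]
  root = 152 != target 353
Candidate C: set leaf[0] = 1 -> leaves = [1, 72, 57, 81, 75, 83, 2, 12]
  L0: [1, 72, 57, 81, 75, 83, 2, 12]
  L1: h(1,72)=(1*31+72)%997=103 h(57,81)=(57*31+81)%997=851 h(75,83)=(75*31+83)%997=414 h(2,12)=(2*31+12)%997=74 -> [103, 851, 414, 74]
  L2: h(103,851)=(103*31+851)%997=56 h(414,74)=(414*31+74)%997=944 -> [56, 944]
  L3: h(56,944)=(56*31+944)%997=686 -> [686]
  root = 686 != target 353
Candidate A produces the target root.

Answer: A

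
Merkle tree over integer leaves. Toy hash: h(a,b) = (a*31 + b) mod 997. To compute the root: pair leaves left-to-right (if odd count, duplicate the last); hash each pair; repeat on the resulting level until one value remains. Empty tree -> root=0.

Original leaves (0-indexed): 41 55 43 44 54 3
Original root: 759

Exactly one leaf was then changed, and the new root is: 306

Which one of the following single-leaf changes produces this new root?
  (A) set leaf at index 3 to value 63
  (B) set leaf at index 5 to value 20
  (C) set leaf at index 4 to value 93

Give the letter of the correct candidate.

Original leaves: [41, 55, 43, 44, 54, 3]
Target new root: 306
Try each candidate change and compute the resulting root:
Candidate A: set leaf[3] = 63 -> leaves = [41, 55, 43, 63, 54, 3]
  L0: [41, 55, 43, 63, 54, 3]
  L1: h(41,55)=(41*31+55)%997=329 h(43,63)=(43*31+63)%997=399 h(54,3)=(54*31+3)%997=680 -> [329, 399, 680]
  L2: h(329,399)=(329*31+399)%997=628 h(680,680)=(680*31+680)%997=823 -> [628, 823]
  L3: h(628,823)=(628*31+823)%997=351 -> [351]
  root = 351 != target 306
Candidate B: set leaf[5] = 20 -> leaves = [41, 55, 43, 44, 54, 20]
  L0: [41, 55, 43, 44, 54, 20]
  L1: h(41,55)=(41*31+55)%997=329 h(43,44)=(43*31+44)%997=380 h(54,20)=(54*31+20)%997=697 -> [329, 380, 697]
  L2: h(329,380)=(329*31+380)%997=609 h(697,697)=(697*31+697)%997=370 -> [609, 370]
  L3: h(609,370)=(609*31+370)%997=306 -> [306]
  root = 306 == target 306  ** MATCH **
Candidate C: set leaf[4] = 93 -> leaves = [41, 55, 43, 44, 93, 3]
  L0: [41, 55, 43, 44, 93, 3]
  L1: h(41,55)=(41*31+55)%997=329 h(43,44)=(43*31+44)%997=380 h(93,3)=(93*31+3)%997=892 -> [329, 380, 892]
  L2: h(329,380)=(329*31+380)%997=609 h(892,892)=(892*31+892)%997=628 -> [609, 628]
  L3: h(609,628)=(609*31+628)%997=564 -> [564]
  root = 564 != target 306
Candidate B produces the target root.

Answer: B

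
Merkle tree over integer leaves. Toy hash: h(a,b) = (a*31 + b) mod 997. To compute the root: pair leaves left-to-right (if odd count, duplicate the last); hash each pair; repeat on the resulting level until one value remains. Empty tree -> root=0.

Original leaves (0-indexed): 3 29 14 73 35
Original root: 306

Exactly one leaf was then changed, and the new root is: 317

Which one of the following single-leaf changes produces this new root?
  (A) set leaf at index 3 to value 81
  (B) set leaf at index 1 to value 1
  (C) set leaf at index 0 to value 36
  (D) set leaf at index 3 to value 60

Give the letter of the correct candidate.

Answer: B

Derivation:
Original leaves: [3, 29, 14, 73, 35]
Target new root: 317
Try each candidate change and compute the resulting root:
Candidate A: set leaf[3] = 81 -> leaves = [3, 29, 14, 81, 35]
  L0: [3, 29, 14, 81, 35]
  L1: h(3,29)=(3*31+29)%997=122 h(14,81)=(14*31+81)%997=515 h(35,35)=(35*31+35)%997=123 -> [122, 515, 123]
  L2: h(122,515)=(122*31+515)%997=309 h(123,123)=(123*31+123)%997=945 -> [309, 945]
  L3: h(309,945)=(309*31+945)%997=554 -> [554]
  root = 554 != target 317
Candidate B: set leaf[1] = 1 -> leaves = [3, 1, 14, 73, 35]
  L0: [3, 1, 14, 73, 35]
  L1: h(3,1)=(3*31+1)%997=94 h(14,73)=(14*31+73)%997=507 h(35,35)=(35*31+35)%997=123 -> [94, 507, 123]
  L2: h(94,507)=(94*31+507)%997=430 h(123,123)=(123*31+123)%997=945 -> [430, 945]
  L3: h(430,945)=(430*31+945)%997=317 -> [317]
  root = 317 == target 317  ** MATCH **
Candidate C: set leaf[0] = 36 -> leaves = [36, 29, 14, 73, 35]
  L0: [36, 29, 14, 73, 35]
  L1: h(36,29)=(36*31+29)%997=148 h(14,73)=(14*31+73)%997=507 h(35,35)=(35*31+35)%997=123 -> [148, 507, 123]
  L2: h(148,507)=(148*31+507)%997=110 h(123,123)=(123*31+123)%997=945 -> [110, 945]
  L3: h(110,945)=(110*31+945)%997=367 -> [367]
  root = 367 != target 317
Candidate D: set leaf[3] = 60 -> leaves = [3, 29, 14, 60, 35]
  L0: [3, 29, 14, 60, 35]
  L1: h(3,29)=(3*31+29)%997=122 h(14,60)=(14*31+60)%997=494 h(35,35)=(35*31+35)%997=123 -> [122, 494, 123]
  L2: h(122,494)=(122*31+494)%997=288 h(123,123)=(123*31+123)%997=945 -> [288, 945]
  L3: h(288,945)=(288*31+945)%997=900 -> [900]
  root = 900 != target 317
Candidate B produces the target root.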